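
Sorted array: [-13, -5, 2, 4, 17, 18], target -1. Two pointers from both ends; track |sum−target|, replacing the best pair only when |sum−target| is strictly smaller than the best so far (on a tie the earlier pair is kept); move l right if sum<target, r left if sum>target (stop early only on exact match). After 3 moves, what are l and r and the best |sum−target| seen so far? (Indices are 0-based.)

l=1, r=3, best |Δ|=5

l=0 r=5: -13+18=5 d=6 *, r--
l=0 r=4: -13+17=4 d=5 *, r--
l=0 r=3: -13+4=-9 d=8, l++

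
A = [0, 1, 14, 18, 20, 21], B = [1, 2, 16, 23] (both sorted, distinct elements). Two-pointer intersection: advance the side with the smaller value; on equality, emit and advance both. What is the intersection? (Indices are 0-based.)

intersection = [1]

[i=0,j=0] 0<1 → i++
[i=1,j=0] 1==1 emit → i++,j++
[i=2,j=1] 14>2 → j++
[i=2,j=2] 14<16 → i++
[i=3,j=2] 18>16 → j++
[i=3,j=3] 18<23 → i++
[i=4,j=3] 20<23 → i++
[i=5,j=3] 21<23 → i++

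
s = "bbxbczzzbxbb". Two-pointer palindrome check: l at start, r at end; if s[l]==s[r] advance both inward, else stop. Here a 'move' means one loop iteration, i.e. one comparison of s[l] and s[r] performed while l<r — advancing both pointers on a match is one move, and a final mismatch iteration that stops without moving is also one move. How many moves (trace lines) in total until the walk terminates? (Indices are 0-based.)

l=0 r=11: 'b'=='b', l++,r--
l=1 r=10: 'b'=='b', l++,r--
l=2 r=9: 'x'=='x', l++,r--
l=3 r=8: 'b'=='b', l++,r--
l=4 r=7: 'c'!='z', stop

5 moves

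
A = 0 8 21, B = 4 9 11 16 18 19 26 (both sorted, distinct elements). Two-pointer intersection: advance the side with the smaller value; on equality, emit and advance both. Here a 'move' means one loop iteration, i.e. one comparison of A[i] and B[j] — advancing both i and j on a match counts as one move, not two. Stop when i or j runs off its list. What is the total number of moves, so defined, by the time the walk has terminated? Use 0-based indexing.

9 moves

i=0 j=0: 0<4, i++
i=1 j=0: 8>4, j++
i=1 j=1: 8<9, i++
i=2 j=1: 21>9, j++
i=2 j=2: 21>11, j++
i=2 j=3: 21>16, j++
i=2 j=4: 21>18, j++
i=2 j=5: 21>19, j++
i=2 j=6: 21<26, i++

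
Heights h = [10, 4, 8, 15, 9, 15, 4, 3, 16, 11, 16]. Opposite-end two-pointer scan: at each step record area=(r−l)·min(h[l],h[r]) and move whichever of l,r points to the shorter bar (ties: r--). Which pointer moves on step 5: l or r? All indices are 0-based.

l=0 r=10: min(10,16)*10=100 best=100 *, l++
l=1 r=10: min(4,16)*9=36 best=100, l++
l=2 r=10: min(8,16)*8=64 best=100, l++
l=3 r=10: min(15,16)*7=105 best=105 *, l++
l=4 r=10: min(9,16)*6=54 best=105, l++

l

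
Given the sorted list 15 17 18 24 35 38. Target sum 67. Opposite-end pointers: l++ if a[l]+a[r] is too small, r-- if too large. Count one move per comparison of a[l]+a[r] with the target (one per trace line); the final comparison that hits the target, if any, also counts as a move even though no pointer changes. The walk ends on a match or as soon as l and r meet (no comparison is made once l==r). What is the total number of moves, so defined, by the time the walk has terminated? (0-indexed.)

5 moves

l=0 r=5: 15+38=53 <67, l++
l=1 r=5: 17+38=55 <67, l++
l=2 r=5: 18+38=56 <67, l++
l=3 r=5: 24+38=62 <67, l++
l=4 r=5: 35+38=73 >67, r--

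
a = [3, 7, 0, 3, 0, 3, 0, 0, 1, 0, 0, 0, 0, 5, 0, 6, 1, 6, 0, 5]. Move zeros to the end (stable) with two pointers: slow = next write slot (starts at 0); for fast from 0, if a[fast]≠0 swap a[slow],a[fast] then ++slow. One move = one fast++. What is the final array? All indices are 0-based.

[3, 7, 3, 3, 1, 5, 6, 1, 6, 5, 0, 0, 0, 0, 0, 0, 0, 0, 0, 0]

slow=0 fast=0: a[fast]=3≠0 swap→a[0]=3, slow++,fast++
slow=1 fast=1: a[fast]=7≠0 swap→a[1]=7, slow++,fast++
slow=2 fast=2: a[fast]=0, fast++
slow=2 fast=3: a[fast]=3≠0 swap→a[2]=3, slow++,fast++
slow=3 fast=4: a[fast]=0, fast++
slow=3 fast=5: a[fast]=3≠0 swap→a[3]=3, slow++,fast++
slow=4 fast=6: a[fast]=0, fast++
slow=4 fast=7: a[fast]=0, fast++
slow=4 fast=8: a[fast]=1≠0 swap→a[4]=1, slow++,fast++
slow=5 fast=9: a[fast]=0, fast++
slow=5 fast=10: a[fast]=0, fast++
slow=5 fast=11: a[fast]=0, fast++
slow=5 fast=12: a[fast]=0, fast++
slow=5 fast=13: a[fast]=5≠0 swap→a[5]=5, slow++,fast++
slow=6 fast=14: a[fast]=0, fast++
slow=6 fast=15: a[fast]=6≠0 swap→a[6]=6, slow++,fast++
slow=7 fast=16: a[fast]=1≠0 swap→a[7]=1, slow++,fast++
slow=8 fast=17: a[fast]=6≠0 swap→a[8]=6, slow++,fast++
slow=9 fast=18: a[fast]=0, fast++
slow=9 fast=19: a[fast]=5≠0 swap→a[9]=5, slow++,fast++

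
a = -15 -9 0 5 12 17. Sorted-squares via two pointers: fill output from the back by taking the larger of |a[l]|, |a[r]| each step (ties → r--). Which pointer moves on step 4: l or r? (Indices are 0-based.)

l

[0,5] |-15|<=|17| out[5]=289 → r--
[0,4] |-15|>|12| out[4]=225 → l++
[1,4] |-9|<=|12| out[3]=144 → r--
[1,3] |-9|>|5| out[2]=81 → l++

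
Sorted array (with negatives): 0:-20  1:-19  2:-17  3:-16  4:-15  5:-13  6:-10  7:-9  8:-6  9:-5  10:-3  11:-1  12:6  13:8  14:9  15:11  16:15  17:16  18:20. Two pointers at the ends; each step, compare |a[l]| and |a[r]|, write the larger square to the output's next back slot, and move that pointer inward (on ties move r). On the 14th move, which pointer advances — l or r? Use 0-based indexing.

[0,18] |-20|<=|20| out[18]=400 → r--
[0,17] |-20|>|16| out[17]=400 → l++
[1,17] |-19|>|16| out[16]=361 → l++
[2,17] |-17|>|16| out[15]=289 → l++
[3,17] |-16|<=|16| out[14]=256 → r--
[3,16] |-16|>|15| out[13]=256 → l++
[4,16] |-15|<=|15| out[12]=225 → r--
[4,15] |-15|>|11| out[11]=225 → l++
[5,15] |-13|>|11| out[10]=169 → l++
[6,15] |-10|<=|11| out[9]=121 → r--
[6,14] |-10|>|9| out[8]=100 → l++
[7,14] |-9|<=|9| out[7]=81 → r--
[7,13] |-9|>|8| out[6]=81 → l++
[8,13] |-6|<=|8| out[5]=64 → r--

r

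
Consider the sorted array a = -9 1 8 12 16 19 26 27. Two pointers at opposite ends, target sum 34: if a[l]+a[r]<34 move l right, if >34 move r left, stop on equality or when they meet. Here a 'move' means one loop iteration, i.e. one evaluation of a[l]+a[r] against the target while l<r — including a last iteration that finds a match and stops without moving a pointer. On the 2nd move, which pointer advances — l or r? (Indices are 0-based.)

l

[0,7] -9+27=18 <34 → l++
[1,7] 1+27=28 <34 → l++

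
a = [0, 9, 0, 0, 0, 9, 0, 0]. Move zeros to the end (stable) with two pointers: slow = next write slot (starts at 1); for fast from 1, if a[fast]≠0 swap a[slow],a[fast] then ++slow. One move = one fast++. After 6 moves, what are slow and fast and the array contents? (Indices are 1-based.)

(s=1,f=1) a[fast]=0 → fast++
(s=1,f=2) a[fast]=9≠0 swap→a[1]=9 → slow++,fast++
(s=2,f=3) a[fast]=0 → fast++
(s=2,f=4) a[fast]=0 → fast++
(s=2,f=5) a[fast]=0 → fast++
(s=2,f=6) a[fast]=9≠0 swap→a[2]=9 → slow++,fast++

slow=3, fast=7, a=[9, 9, 0, 0, 0, 0, 0, 0]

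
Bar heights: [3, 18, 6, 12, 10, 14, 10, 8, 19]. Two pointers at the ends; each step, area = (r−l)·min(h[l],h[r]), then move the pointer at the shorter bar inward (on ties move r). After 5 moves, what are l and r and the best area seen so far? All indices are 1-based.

l=6, r=9, best area=126

l=1 r=9: min(3,19)*8=24 best=24 *, l++
l=2 r=9: min(18,19)*7=126 best=126 *, l++
l=3 r=9: min(6,19)*6=36 best=126, l++
l=4 r=9: min(12,19)*5=60 best=126, l++
l=5 r=9: min(10,19)*4=40 best=126, l++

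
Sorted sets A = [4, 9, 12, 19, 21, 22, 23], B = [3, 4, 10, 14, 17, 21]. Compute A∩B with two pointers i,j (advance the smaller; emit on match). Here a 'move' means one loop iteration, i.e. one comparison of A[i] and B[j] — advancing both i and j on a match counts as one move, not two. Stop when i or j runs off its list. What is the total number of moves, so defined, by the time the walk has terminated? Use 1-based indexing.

i=1 j=1: 4>3, j++
i=1 j=2: 4==4 emit, i++,j++
i=2 j=3: 9<10, i++
i=3 j=3: 12>10, j++
i=3 j=4: 12<14, i++
i=4 j=4: 19>14, j++
i=4 j=5: 19>17, j++
i=4 j=6: 19<21, i++
i=5 j=6: 21==21 emit, i++,j++

9 moves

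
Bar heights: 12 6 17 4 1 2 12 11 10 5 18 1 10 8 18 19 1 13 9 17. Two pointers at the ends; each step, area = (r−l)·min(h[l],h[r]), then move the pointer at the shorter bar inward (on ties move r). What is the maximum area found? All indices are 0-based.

max area = 289

[0,19] min(12,17)*19=228 best=228 * → l++
[1,19] min(6,17)*18=108 best=228 → l++
[2,19] min(17,17)*17=289 best=289 * → r--
[2,18] min(17,9)*16=144 best=289 → r--
[2,17] min(17,13)*15=195 best=289 → r--
[2,16] min(17,1)*14=14 best=289 → r--
[2,15] min(17,19)*13=221 best=289 → l++
[3,15] min(4,19)*12=48 best=289 → l++
[4,15] min(1,19)*11=11 best=289 → l++
[5,15] min(2,19)*10=20 best=289 → l++
[6,15] min(12,19)*9=108 best=289 → l++
[7,15] min(11,19)*8=88 best=289 → l++
[8,15] min(10,19)*7=70 best=289 → l++
[9,15] min(5,19)*6=30 best=289 → l++
[10,15] min(18,19)*5=90 best=289 → l++
[11,15] min(1,19)*4=4 best=289 → l++
[12,15] min(10,19)*3=30 best=289 → l++
[13,15] min(8,19)*2=16 best=289 → l++
[14,15] min(18,19)*1=18 best=289 → l++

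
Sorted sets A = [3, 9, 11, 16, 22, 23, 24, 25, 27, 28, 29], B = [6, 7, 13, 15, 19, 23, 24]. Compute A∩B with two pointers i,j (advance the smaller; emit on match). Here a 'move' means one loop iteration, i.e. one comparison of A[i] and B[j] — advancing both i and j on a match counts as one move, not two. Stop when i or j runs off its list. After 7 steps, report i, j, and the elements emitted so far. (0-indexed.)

i=3, j=4, emitted=[]

[i=0,j=0] 3<6 → i++
[i=1,j=0] 9>6 → j++
[i=1,j=1] 9>7 → j++
[i=1,j=2] 9<13 → i++
[i=2,j=2] 11<13 → i++
[i=3,j=2] 16>13 → j++
[i=3,j=3] 16>15 → j++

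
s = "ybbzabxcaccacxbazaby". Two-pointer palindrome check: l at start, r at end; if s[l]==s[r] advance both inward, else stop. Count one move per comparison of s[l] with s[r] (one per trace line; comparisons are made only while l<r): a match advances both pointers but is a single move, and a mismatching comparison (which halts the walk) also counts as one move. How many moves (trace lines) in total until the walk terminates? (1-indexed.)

[1,20] 'y'=='y' → l++,r--
[2,19] 'b'=='b' → l++,r--
[3,18] 'b'!='a' → stop

3 moves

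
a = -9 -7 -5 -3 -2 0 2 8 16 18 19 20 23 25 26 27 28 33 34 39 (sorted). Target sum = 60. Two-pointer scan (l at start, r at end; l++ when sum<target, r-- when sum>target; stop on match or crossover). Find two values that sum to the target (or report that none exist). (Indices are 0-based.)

(26, 34)

[0,19] -9+39=30 <60 → l++
[1,19] -7+39=32 <60 → l++
[2,19] -5+39=34 <60 → l++
[3,19] -3+39=36 <60 → l++
[4,19] -2+39=37 <60 → l++
[5,19] 0+39=39 <60 → l++
[6,19] 2+39=41 <60 → l++
[7,19] 8+39=47 <60 → l++
[8,19] 16+39=55 <60 → l++
[9,19] 18+39=57 <60 → l++
[10,19] 19+39=58 <60 → l++
[11,19] 20+39=59 <60 → l++
[12,19] 23+39=62 >60 → r--
[12,18] 23+34=57 <60 → l++
[13,18] 25+34=59 <60 → l++
[14,18] 26+34=60 → found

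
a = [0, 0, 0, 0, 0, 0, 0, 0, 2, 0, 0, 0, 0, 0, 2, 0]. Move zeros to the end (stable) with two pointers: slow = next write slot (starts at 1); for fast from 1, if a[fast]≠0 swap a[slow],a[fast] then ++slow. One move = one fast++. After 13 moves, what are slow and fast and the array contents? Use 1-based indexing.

slow=2, fast=14, a=[2, 0, 0, 0, 0, 0, 0, 0, 0, 0, 0, 0, 0, 0, 2, 0]

(s=1,f=1) a[fast]=0 → fast++
(s=1,f=2) a[fast]=0 → fast++
(s=1,f=3) a[fast]=0 → fast++
(s=1,f=4) a[fast]=0 → fast++
(s=1,f=5) a[fast]=0 → fast++
(s=1,f=6) a[fast]=0 → fast++
(s=1,f=7) a[fast]=0 → fast++
(s=1,f=8) a[fast]=0 → fast++
(s=1,f=9) a[fast]=2≠0 swap→a[1]=2 → slow++,fast++
(s=2,f=10) a[fast]=0 → fast++
(s=2,f=11) a[fast]=0 → fast++
(s=2,f=12) a[fast]=0 → fast++
(s=2,f=13) a[fast]=0 → fast++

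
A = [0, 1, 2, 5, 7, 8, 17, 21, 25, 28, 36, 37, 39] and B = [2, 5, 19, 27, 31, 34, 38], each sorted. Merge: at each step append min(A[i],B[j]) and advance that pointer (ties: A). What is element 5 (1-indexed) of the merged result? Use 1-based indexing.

[i=1,j=1] A[i]=0<=B[j]=2 take 0 → i++
[i=2,j=1] A[i]=1<=B[j]=2 take 1 → i++
[i=3,j=1] A[i]=2<=B[j]=2 take 2 → i++
[i=4,j=1] A[i]=5>B[j]=2 take 2 → j++
[i=4,j=2] A[i]=5<=B[j]=5 take 5 → i++
[i=5,j=2] A[i]=7>B[j]=5 take 5 → j++
[i=5,j=3] A[i]=7<=B[j]=19 take 7 → i++
[i=6,j=3] A[i]=8<=B[j]=19 take 8 → i++
[i=7,j=3] A[i]=17<=B[j]=19 take 17 → i++
[i=8,j=3] A[i]=21>B[j]=19 take 19 → j++
[i=8,j=4] A[i]=21<=B[j]=27 take 21 → i++
[i=9,j=4] A[i]=25<=B[j]=27 take 25 → i++
[i=10,j=4] A[i]=28>B[j]=27 take 27 → j++
[i=10,j=5] A[i]=28<=B[j]=31 take 28 → i++
[i=11,j=5] A[i]=36>B[j]=31 take 31 → j++
[i=11,j=6] A[i]=36>B[j]=34 take 34 → j++
[i=11,j=7] A[i]=36<=B[j]=38 take 36 → i++
[i=12,j=7] A[i]=37<=B[j]=38 take 37 → i++
[i=13,j=7] A[i]=39>B[j]=38 take 38 → j++
[i=13,j=8] B done, take A[i]=39 → i++

merged[5] = 5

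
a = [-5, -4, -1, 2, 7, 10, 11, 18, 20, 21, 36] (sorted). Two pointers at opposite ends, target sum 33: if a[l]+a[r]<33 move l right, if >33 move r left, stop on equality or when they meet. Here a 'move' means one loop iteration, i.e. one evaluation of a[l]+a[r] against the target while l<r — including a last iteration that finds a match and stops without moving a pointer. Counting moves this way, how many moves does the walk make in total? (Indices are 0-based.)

10 moves

[0,10] -5+36=31 <33 → l++
[1,10] -4+36=32 <33 → l++
[2,10] -1+36=35 >33 → r--
[2,9] -1+21=20 <33 → l++
[3,9] 2+21=23 <33 → l++
[4,9] 7+21=28 <33 → l++
[5,9] 10+21=31 <33 → l++
[6,9] 11+21=32 <33 → l++
[7,9] 18+21=39 >33 → r--
[7,8] 18+20=38 >33 → r--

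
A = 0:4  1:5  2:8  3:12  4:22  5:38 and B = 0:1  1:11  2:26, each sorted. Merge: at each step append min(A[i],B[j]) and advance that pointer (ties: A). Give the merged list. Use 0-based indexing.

[1, 4, 5, 8, 11, 12, 22, 26, 38]

[i=0,j=0] A[i]=4>B[j]=1 take 1 → j++
[i=0,j=1] A[i]=4<=B[j]=11 take 4 → i++
[i=1,j=1] A[i]=5<=B[j]=11 take 5 → i++
[i=2,j=1] A[i]=8<=B[j]=11 take 8 → i++
[i=3,j=1] A[i]=12>B[j]=11 take 11 → j++
[i=3,j=2] A[i]=12<=B[j]=26 take 12 → i++
[i=4,j=2] A[i]=22<=B[j]=26 take 22 → i++
[i=5,j=2] A[i]=38>B[j]=26 take 26 → j++
[i=5,j=3] B done, take A[i]=38 → i++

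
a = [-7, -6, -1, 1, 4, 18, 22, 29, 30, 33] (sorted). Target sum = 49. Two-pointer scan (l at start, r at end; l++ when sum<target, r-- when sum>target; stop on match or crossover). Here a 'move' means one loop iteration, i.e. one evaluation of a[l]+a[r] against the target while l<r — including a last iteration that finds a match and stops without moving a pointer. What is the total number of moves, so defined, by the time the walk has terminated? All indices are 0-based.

l=0 r=9: -7+33=26 <49, l++
l=1 r=9: -6+33=27 <49, l++
l=2 r=9: -1+33=32 <49, l++
l=3 r=9: 1+33=34 <49, l++
l=4 r=9: 4+33=37 <49, l++
l=5 r=9: 18+33=51 >49, r--
l=5 r=8: 18+30=48 <49, l++
l=6 r=8: 22+30=52 >49, r--
l=6 r=7: 22+29=51 >49, r--

9 moves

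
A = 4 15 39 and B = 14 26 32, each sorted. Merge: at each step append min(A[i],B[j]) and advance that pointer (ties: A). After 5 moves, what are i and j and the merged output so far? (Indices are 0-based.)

i=2, j=3, merged so far=[4, 14, 15, 26, 32]

i=0 j=0: A[i]=4<=B[j]=14 take 4, i++
i=1 j=0: A[i]=15>B[j]=14 take 14, j++
i=1 j=1: A[i]=15<=B[j]=26 take 15, i++
i=2 j=1: A[i]=39>B[j]=26 take 26, j++
i=2 j=2: A[i]=39>B[j]=32 take 32, j++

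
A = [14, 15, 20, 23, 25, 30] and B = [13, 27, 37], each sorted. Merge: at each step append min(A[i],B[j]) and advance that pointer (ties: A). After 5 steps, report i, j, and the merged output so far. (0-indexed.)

[i=0,j=0] A[i]=14>B[j]=13 take 13 → j++
[i=0,j=1] A[i]=14<=B[j]=27 take 14 → i++
[i=1,j=1] A[i]=15<=B[j]=27 take 15 → i++
[i=2,j=1] A[i]=20<=B[j]=27 take 20 → i++
[i=3,j=1] A[i]=23<=B[j]=27 take 23 → i++

i=4, j=1, merged so far=[13, 14, 15, 20, 23]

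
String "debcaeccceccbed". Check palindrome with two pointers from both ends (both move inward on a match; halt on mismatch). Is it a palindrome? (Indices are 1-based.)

[1,15] 'd'=='d' → l++,r--
[2,14] 'e'=='e' → l++,r--
[3,13] 'b'=='b' → l++,r--
[4,12] 'c'=='c' → l++,r--
[5,11] 'a'!='c' → stop

not a palindrome (mismatch at 5,11)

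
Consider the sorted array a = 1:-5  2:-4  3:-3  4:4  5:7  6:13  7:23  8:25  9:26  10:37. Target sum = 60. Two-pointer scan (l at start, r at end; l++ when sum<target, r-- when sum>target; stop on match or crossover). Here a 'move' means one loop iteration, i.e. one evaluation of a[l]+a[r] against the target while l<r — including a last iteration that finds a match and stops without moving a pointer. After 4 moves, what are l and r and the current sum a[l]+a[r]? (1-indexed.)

l=5, r=10, sum=44

[1,10] -5+37=32 <60 → l++
[2,10] -4+37=33 <60 → l++
[3,10] -3+37=34 <60 → l++
[4,10] 4+37=41 <60 → l++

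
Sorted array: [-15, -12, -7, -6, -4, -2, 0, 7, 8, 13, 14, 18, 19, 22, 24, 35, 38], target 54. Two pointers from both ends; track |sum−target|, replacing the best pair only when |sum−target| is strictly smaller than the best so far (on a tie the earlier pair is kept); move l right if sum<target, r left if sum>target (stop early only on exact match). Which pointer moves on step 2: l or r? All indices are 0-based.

l

[0,16] -15+38=23 d=31 * → l++
[1,16] -12+38=26 d=28 * → l++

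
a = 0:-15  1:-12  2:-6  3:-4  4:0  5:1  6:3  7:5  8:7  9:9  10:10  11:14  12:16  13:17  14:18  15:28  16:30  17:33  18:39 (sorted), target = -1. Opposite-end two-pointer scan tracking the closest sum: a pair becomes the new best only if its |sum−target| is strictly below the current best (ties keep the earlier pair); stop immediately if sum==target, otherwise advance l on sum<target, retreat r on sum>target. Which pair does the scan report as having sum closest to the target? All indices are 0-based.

pair (-15, 14) with sum -1 (|Δ|=0)

[0,18] -15+39=24 d=25 * → r--
[0,17] -15+33=18 d=19 * → r--
[0,16] -15+30=15 d=16 * → r--
[0,15] -15+28=13 d=14 * → r--
[0,14] -15+18=3 d=4 * → r--
[0,13] -15+17=2 d=3 * → r--
[0,12] -15+16=1 d=2 * → r--
[0,11] -15+14=-1 d=0 * → stop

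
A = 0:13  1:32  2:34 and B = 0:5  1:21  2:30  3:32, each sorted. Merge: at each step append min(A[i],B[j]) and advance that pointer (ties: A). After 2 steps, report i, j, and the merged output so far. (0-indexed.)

i=0 j=0: A[i]=13>B[j]=5 take 5, j++
i=0 j=1: A[i]=13<=B[j]=21 take 13, i++

i=1, j=1, merged so far=[5, 13]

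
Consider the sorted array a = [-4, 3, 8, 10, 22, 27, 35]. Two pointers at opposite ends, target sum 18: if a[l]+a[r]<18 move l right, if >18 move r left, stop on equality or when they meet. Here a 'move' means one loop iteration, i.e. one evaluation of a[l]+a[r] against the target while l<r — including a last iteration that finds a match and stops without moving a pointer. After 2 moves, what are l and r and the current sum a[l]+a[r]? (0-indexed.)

l=0, r=4, sum=18

l=0 r=6: -4+35=31 >18, r--
l=0 r=5: -4+27=23 >18, r--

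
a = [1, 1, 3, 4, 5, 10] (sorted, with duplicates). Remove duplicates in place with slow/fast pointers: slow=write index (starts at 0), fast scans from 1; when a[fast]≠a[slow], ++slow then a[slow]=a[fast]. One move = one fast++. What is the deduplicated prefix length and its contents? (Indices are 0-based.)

(s=0,f=1) a[fast]=1=a[slow] dup → fast++
(s=0,f=2) a[fast]=3≠a[slow]=1 write a[1]=3 → slow++,fast++
(s=1,f=3) a[fast]=4≠a[slow]=3 write a[2]=4 → slow++,fast++
(s=2,f=4) a[fast]=5≠a[slow]=4 write a[3]=5 → slow++,fast++
(s=3,f=5) a[fast]=10≠a[slow]=5 write a[4]=10 → slow++,fast++

length 5; prefix = [1, 3, 4, 5, 10]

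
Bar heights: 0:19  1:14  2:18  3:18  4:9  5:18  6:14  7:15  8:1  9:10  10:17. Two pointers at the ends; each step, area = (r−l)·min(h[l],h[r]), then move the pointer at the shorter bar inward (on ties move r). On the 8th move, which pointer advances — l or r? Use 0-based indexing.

[0,10] min(19,17)*10=170 best=170 * → r--
[0,9] min(19,10)*9=90 best=170 → r--
[0,8] min(19,1)*8=8 best=170 → r--
[0,7] min(19,15)*7=105 best=170 → r--
[0,6] min(19,14)*6=84 best=170 → r--
[0,5] min(19,18)*5=90 best=170 → r--
[0,4] min(19,9)*4=36 best=170 → r--
[0,3] min(19,18)*3=54 best=170 → r--

r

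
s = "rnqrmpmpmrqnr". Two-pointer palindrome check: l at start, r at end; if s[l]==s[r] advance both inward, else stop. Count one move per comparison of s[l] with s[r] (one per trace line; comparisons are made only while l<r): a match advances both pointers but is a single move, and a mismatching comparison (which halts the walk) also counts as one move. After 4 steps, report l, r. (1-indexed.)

l=5, r=9

l=1 r=13: 'r'=='r', l++,r--
l=2 r=12: 'n'=='n', l++,r--
l=3 r=11: 'q'=='q', l++,r--
l=4 r=10: 'r'=='r', l++,r--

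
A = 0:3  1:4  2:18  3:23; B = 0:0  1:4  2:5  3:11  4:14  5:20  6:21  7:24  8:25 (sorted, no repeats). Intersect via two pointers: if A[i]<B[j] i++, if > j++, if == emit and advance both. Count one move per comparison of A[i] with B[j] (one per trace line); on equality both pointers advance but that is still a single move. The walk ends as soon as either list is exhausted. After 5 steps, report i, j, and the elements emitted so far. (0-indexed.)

i=2, j=4, emitted=[4]

i=0 j=0: 3>0, j++
i=0 j=1: 3<4, i++
i=1 j=1: 4==4 emit, i++,j++
i=2 j=2: 18>5, j++
i=2 j=3: 18>11, j++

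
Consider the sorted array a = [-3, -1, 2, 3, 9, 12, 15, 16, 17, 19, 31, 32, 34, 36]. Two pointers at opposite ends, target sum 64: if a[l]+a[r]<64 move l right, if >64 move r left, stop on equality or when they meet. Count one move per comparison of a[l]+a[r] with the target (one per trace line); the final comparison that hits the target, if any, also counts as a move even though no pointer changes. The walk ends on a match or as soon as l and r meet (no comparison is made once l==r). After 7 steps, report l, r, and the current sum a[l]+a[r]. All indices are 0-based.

l=0 r=13: -3+36=33 <64, l++
l=1 r=13: -1+36=35 <64, l++
l=2 r=13: 2+36=38 <64, l++
l=3 r=13: 3+36=39 <64, l++
l=4 r=13: 9+36=45 <64, l++
l=5 r=13: 12+36=48 <64, l++
l=6 r=13: 15+36=51 <64, l++

l=7, r=13, sum=52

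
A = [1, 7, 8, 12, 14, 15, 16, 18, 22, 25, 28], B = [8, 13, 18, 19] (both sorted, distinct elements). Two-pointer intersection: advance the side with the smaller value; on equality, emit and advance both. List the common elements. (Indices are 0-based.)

[i=0,j=0] 1<8 → i++
[i=1,j=0] 7<8 → i++
[i=2,j=0] 8==8 emit → i++,j++
[i=3,j=1] 12<13 → i++
[i=4,j=1] 14>13 → j++
[i=4,j=2] 14<18 → i++
[i=5,j=2] 15<18 → i++
[i=6,j=2] 16<18 → i++
[i=7,j=2] 18==18 emit → i++,j++
[i=8,j=3] 22>19 → j++

intersection = [8, 18]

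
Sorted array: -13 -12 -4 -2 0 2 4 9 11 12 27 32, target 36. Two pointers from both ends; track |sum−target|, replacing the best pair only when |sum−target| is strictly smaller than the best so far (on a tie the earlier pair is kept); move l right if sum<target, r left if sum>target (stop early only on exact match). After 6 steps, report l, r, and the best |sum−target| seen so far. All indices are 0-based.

l=0 r=11: -13+32=19 d=17 *, l++
l=1 r=11: -12+32=20 d=16 *, l++
l=2 r=11: -4+32=28 d=8 *, l++
l=3 r=11: -2+32=30 d=6 *, l++
l=4 r=11: 0+32=32 d=4 *, l++
l=5 r=11: 2+32=34 d=2 *, l++

l=6, r=11, best |Δ|=2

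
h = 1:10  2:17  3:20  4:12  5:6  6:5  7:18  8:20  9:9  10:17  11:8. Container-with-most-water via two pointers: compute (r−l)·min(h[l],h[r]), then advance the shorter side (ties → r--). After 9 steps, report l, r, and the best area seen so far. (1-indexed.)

[1,11] min(10,8)*10=80 best=80 * → r--
[1,10] min(10,17)*9=90 best=90 * → l++
[2,10] min(17,17)*8=136 best=136 * → r--
[2,9] min(17,9)*7=63 best=136 → r--
[2,8] min(17,20)*6=102 best=136 → l++
[3,8] min(20,20)*5=100 best=136 → r--
[3,7] min(20,18)*4=72 best=136 → r--
[3,6] min(20,5)*3=15 best=136 → r--
[3,5] min(20,6)*2=12 best=136 → r--

l=3, r=4, best area=136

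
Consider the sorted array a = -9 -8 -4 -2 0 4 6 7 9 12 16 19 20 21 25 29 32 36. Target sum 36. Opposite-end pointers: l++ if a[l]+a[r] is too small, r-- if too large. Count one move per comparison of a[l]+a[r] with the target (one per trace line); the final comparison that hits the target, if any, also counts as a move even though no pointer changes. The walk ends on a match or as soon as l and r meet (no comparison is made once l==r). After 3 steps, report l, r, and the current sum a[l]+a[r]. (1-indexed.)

l=1 r=18: -9+36=27 <36, l++
l=2 r=18: -8+36=28 <36, l++
l=3 r=18: -4+36=32 <36, l++

l=4, r=18, sum=34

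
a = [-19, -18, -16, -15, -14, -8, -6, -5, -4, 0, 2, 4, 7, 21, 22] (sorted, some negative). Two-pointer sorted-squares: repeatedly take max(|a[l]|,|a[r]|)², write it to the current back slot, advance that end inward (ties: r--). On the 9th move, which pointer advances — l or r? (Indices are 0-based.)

l=0 r=14: |-19|<=|22| out[14]=484, r--
l=0 r=13: |-19|<=|21| out[13]=441, r--
l=0 r=12: |-19|>|7| out[12]=361, l++
l=1 r=12: |-18|>|7| out[11]=324, l++
l=2 r=12: |-16|>|7| out[10]=256, l++
l=3 r=12: |-15|>|7| out[9]=225, l++
l=4 r=12: |-14|>|7| out[8]=196, l++
l=5 r=12: |-8|>|7| out[7]=64, l++
l=6 r=12: |-6|<=|7| out[6]=49, r--

r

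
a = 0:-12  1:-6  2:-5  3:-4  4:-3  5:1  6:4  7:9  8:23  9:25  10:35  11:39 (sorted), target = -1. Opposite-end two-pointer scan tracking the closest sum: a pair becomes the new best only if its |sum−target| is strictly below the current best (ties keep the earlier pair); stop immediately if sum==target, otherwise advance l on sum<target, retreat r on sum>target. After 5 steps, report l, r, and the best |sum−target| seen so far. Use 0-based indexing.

[0,11] -12+39=27 d=28 * → r--
[0,10] -12+35=23 d=24 * → r--
[0,9] -12+25=13 d=14 * → r--
[0,8] -12+23=11 d=12 * → r--
[0,7] -12+9=-3 d=2 * → l++

l=1, r=7, best |Δ|=2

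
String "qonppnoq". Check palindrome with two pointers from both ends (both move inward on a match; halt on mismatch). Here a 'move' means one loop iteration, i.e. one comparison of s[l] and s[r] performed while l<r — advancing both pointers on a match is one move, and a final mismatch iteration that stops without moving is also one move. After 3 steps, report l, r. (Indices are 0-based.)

l=3, r=4

l=0 r=7: 'q'=='q', l++,r--
l=1 r=6: 'o'=='o', l++,r--
l=2 r=5: 'n'=='n', l++,r--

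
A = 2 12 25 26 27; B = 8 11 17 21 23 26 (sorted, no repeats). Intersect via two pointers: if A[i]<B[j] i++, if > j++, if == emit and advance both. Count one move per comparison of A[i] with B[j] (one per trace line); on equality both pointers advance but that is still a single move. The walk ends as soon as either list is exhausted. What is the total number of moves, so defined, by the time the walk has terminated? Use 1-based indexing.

9 moves

i=1 j=1: 2<8, i++
i=2 j=1: 12>8, j++
i=2 j=2: 12>11, j++
i=2 j=3: 12<17, i++
i=3 j=3: 25>17, j++
i=3 j=4: 25>21, j++
i=3 j=5: 25>23, j++
i=3 j=6: 25<26, i++
i=4 j=6: 26==26 emit, i++,j++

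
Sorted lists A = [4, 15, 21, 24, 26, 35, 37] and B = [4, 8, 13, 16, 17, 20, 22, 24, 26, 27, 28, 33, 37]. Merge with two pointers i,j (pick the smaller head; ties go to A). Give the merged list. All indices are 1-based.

[4, 4, 8, 13, 15, 16, 17, 20, 21, 22, 24, 24, 26, 26, 27, 28, 33, 35, 37, 37]

i=1 j=1: A[i]=4<=B[j]=4 take 4, i++
i=2 j=1: A[i]=15>B[j]=4 take 4, j++
i=2 j=2: A[i]=15>B[j]=8 take 8, j++
i=2 j=3: A[i]=15>B[j]=13 take 13, j++
i=2 j=4: A[i]=15<=B[j]=16 take 15, i++
i=3 j=4: A[i]=21>B[j]=16 take 16, j++
i=3 j=5: A[i]=21>B[j]=17 take 17, j++
i=3 j=6: A[i]=21>B[j]=20 take 20, j++
i=3 j=7: A[i]=21<=B[j]=22 take 21, i++
i=4 j=7: A[i]=24>B[j]=22 take 22, j++
i=4 j=8: A[i]=24<=B[j]=24 take 24, i++
i=5 j=8: A[i]=26>B[j]=24 take 24, j++
i=5 j=9: A[i]=26<=B[j]=26 take 26, i++
i=6 j=9: A[i]=35>B[j]=26 take 26, j++
i=6 j=10: A[i]=35>B[j]=27 take 27, j++
i=6 j=11: A[i]=35>B[j]=28 take 28, j++
i=6 j=12: A[i]=35>B[j]=33 take 33, j++
i=6 j=13: A[i]=35<=B[j]=37 take 35, i++
i=7 j=13: A[i]=37<=B[j]=37 take 37, i++
i=8 j=13: A done, take B[j]=37, j++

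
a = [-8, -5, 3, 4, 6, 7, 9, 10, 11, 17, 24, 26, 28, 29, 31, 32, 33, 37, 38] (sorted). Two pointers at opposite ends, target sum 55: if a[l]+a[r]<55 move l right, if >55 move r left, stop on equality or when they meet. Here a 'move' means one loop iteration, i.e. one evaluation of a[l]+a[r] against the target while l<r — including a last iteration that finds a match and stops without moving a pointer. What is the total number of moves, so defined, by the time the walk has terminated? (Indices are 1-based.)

10 moves

[1,19] -8+38=30 <55 → l++
[2,19] -5+38=33 <55 → l++
[3,19] 3+38=41 <55 → l++
[4,19] 4+38=42 <55 → l++
[5,19] 6+38=44 <55 → l++
[6,19] 7+38=45 <55 → l++
[7,19] 9+38=47 <55 → l++
[8,19] 10+38=48 <55 → l++
[9,19] 11+38=49 <55 → l++
[10,19] 17+38=55 → found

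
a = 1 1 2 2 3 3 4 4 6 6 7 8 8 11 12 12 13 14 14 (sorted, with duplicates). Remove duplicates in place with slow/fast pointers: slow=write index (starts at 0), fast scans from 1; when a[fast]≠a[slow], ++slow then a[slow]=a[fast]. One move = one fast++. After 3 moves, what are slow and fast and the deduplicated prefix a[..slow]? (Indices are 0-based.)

slow=1, fast=4, prefix=[1, 2]

slow=0 fast=1: a[fast]=1=a[slow] dup, fast++
slow=0 fast=2: a[fast]=2≠a[slow]=1 write a[1]=2, slow++,fast++
slow=1 fast=3: a[fast]=2=a[slow] dup, fast++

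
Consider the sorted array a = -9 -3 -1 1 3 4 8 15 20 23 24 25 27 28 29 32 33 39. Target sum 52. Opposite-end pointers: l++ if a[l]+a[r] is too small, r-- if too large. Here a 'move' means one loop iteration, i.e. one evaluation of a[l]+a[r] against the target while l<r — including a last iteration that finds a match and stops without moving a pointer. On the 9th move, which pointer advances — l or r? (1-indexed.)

l

l=1 r=18: -9+39=30 <52, l++
l=2 r=18: -3+39=36 <52, l++
l=3 r=18: -1+39=38 <52, l++
l=4 r=18: 1+39=40 <52, l++
l=5 r=18: 3+39=42 <52, l++
l=6 r=18: 4+39=43 <52, l++
l=7 r=18: 8+39=47 <52, l++
l=8 r=18: 15+39=54 >52, r--
l=8 r=17: 15+33=48 <52, l++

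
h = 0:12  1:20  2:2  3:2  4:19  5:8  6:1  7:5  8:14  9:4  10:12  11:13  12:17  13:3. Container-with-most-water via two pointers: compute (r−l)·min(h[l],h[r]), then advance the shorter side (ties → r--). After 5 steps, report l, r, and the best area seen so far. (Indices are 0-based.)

l=1, r=9, best area=187

[0,13] min(12,3)*13=39 best=39 * → r--
[0,12] min(12,17)*12=144 best=144 * → l++
[1,12] min(20,17)*11=187 best=187 * → r--
[1,11] min(20,13)*10=130 best=187 → r--
[1,10] min(20,12)*9=108 best=187 → r--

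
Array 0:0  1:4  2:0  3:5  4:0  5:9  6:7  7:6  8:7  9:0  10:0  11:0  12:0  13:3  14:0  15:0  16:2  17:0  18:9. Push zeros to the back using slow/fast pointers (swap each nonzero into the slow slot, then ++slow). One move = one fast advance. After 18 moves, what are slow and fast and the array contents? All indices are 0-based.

slow=0 fast=0: a[fast]=0, fast++
slow=0 fast=1: a[fast]=4≠0 swap→a[0]=4, slow++,fast++
slow=1 fast=2: a[fast]=0, fast++
slow=1 fast=3: a[fast]=5≠0 swap→a[1]=5, slow++,fast++
slow=2 fast=4: a[fast]=0, fast++
slow=2 fast=5: a[fast]=9≠0 swap→a[2]=9, slow++,fast++
slow=3 fast=6: a[fast]=7≠0 swap→a[3]=7, slow++,fast++
slow=4 fast=7: a[fast]=6≠0 swap→a[4]=6, slow++,fast++
slow=5 fast=8: a[fast]=7≠0 swap→a[5]=7, slow++,fast++
slow=6 fast=9: a[fast]=0, fast++
slow=6 fast=10: a[fast]=0, fast++
slow=6 fast=11: a[fast]=0, fast++
slow=6 fast=12: a[fast]=0, fast++
slow=6 fast=13: a[fast]=3≠0 swap→a[6]=3, slow++,fast++
slow=7 fast=14: a[fast]=0, fast++
slow=7 fast=15: a[fast]=0, fast++
slow=7 fast=16: a[fast]=2≠0 swap→a[7]=2, slow++,fast++
slow=8 fast=17: a[fast]=0, fast++

slow=8, fast=18, a=[4, 5, 9, 7, 6, 7, 3, 2, 0, 0, 0, 0, 0, 0, 0, 0, 0, 0, 9]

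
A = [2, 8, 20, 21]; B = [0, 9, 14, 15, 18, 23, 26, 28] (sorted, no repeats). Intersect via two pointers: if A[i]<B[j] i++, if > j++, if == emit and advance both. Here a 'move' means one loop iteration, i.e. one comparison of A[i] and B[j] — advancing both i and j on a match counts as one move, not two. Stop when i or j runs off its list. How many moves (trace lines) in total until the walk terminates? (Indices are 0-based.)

9 moves

[i=0,j=0] 2>0 → j++
[i=0,j=1] 2<9 → i++
[i=1,j=1] 8<9 → i++
[i=2,j=1] 20>9 → j++
[i=2,j=2] 20>14 → j++
[i=2,j=3] 20>15 → j++
[i=2,j=4] 20>18 → j++
[i=2,j=5] 20<23 → i++
[i=3,j=5] 21<23 → i++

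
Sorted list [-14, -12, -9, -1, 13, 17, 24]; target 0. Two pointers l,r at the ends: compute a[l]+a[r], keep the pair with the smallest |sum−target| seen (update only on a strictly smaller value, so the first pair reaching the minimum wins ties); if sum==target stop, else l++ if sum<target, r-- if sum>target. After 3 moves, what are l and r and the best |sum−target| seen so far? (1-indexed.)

l=2, r=5, best |Δ|=1

l=1 r=7: -14+24=10 d=10 *, r--
l=1 r=6: -14+17=3 d=3 *, r--
l=1 r=5: -14+13=-1 d=1 *, l++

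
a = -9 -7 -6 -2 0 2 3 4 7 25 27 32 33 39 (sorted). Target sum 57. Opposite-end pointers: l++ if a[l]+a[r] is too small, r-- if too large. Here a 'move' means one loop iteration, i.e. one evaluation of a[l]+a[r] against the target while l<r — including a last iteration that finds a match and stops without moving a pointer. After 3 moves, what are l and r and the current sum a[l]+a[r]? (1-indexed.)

l=4, r=14, sum=37

[1,14] -9+39=30 <57 → l++
[2,14] -7+39=32 <57 → l++
[3,14] -6+39=33 <57 → l++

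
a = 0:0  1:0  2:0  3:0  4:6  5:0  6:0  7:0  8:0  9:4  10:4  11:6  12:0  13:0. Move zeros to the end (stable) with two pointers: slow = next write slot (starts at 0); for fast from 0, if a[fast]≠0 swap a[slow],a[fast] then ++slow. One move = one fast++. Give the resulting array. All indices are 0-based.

[6, 4, 4, 6, 0, 0, 0, 0, 0, 0, 0, 0, 0, 0]

slow=0 fast=0: a[fast]=0, fast++
slow=0 fast=1: a[fast]=0, fast++
slow=0 fast=2: a[fast]=0, fast++
slow=0 fast=3: a[fast]=0, fast++
slow=0 fast=4: a[fast]=6≠0 swap→a[0]=6, slow++,fast++
slow=1 fast=5: a[fast]=0, fast++
slow=1 fast=6: a[fast]=0, fast++
slow=1 fast=7: a[fast]=0, fast++
slow=1 fast=8: a[fast]=0, fast++
slow=1 fast=9: a[fast]=4≠0 swap→a[1]=4, slow++,fast++
slow=2 fast=10: a[fast]=4≠0 swap→a[2]=4, slow++,fast++
slow=3 fast=11: a[fast]=6≠0 swap→a[3]=6, slow++,fast++
slow=4 fast=12: a[fast]=0, fast++
slow=4 fast=13: a[fast]=0, fast++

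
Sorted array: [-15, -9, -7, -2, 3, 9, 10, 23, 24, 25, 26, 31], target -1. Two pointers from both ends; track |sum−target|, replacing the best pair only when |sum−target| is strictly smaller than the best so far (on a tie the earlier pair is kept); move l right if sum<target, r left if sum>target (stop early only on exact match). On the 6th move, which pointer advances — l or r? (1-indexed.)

l=1 r=12: -15+31=16 d=17 *, r--
l=1 r=11: -15+26=11 d=12 *, r--
l=1 r=10: -15+25=10 d=11 *, r--
l=1 r=9: -15+24=9 d=10 *, r--
l=1 r=8: -15+23=8 d=9 *, r--
l=1 r=7: -15+10=-5 d=4 *, l++

l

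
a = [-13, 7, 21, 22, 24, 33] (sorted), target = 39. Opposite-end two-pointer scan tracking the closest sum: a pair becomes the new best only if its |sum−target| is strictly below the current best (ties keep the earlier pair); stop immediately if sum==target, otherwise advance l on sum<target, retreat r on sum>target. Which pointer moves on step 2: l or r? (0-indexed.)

[0,5] -13+33=20 d=19 * → l++
[1,5] 7+33=40 d=1 * → r--

r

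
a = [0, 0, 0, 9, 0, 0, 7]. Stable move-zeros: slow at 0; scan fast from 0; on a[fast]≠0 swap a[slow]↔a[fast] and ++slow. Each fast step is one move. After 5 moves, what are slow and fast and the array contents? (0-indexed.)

(s=0,f=0) a[fast]=0 → fast++
(s=0,f=1) a[fast]=0 → fast++
(s=0,f=2) a[fast]=0 → fast++
(s=0,f=3) a[fast]=9≠0 swap→a[0]=9 → slow++,fast++
(s=1,f=4) a[fast]=0 → fast++

slow=1, fast=5, a=[9, 0, 0, 0, 0, 0, 7]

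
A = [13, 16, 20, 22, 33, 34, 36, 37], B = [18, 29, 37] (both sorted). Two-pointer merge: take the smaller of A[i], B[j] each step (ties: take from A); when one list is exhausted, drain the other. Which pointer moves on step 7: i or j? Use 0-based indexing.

i

[i=0,j=0] A[i]=13<=B[j]=18 take 13 → i++
[i=1,j=0] A[i]=16<=B[j]=18 take 16 → i++
[i=2,j=0] A[i]=20>B[j]=18 take 18 → j++
[i=2,j=1] A[i]=20<=B[j]=29 take 20 → i++
[i=3,j=1] A[i]=22<=B[j]=29 take 22 → i++
[i=4,j=1] A[i]=33>B[j]=29 take 29 → j++
[i=4,j=2] A[i]=33<=B[j]=37 take 33 → i++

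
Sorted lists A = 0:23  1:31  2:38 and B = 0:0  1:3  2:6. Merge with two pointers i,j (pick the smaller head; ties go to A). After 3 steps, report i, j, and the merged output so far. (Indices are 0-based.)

i=0, j=3, merged so far=[0, 3, 6]

[i=0,j=0] A[i]=23>B[j]=0 take 0 → j++
[i=0,j=1] A[i]=23>B[j]=3 take 3 → j++
[i=0,j=2] A[i]=23>B[j]=6 take 6 → j++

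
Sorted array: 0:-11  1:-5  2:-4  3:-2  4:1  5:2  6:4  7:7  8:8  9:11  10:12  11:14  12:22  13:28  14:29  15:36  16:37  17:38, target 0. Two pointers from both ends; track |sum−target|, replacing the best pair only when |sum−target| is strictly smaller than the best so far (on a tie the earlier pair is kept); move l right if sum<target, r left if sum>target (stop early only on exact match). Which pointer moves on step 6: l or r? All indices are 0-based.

r

[0,17] -11+38=27 d=27 * → r--
[0,16] -11+37=26 d=26 * → r--
[0,15] -11+36=25 d=25 * → r--
[0,14] -11+29=18 d=18 * → r--
[0,13] -11+28=17 d=17 * → r--
[0,12] -11+22=11 d=11 * → r--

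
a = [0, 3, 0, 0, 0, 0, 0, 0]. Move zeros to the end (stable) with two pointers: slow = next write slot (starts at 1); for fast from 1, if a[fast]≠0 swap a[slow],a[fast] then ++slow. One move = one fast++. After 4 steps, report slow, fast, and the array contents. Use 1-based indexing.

slow=2, fast=5, a=[3, 0, 0, 0, 0, 0, 0, 0]

(s=1,f=1) a[fast]=0 → fast++
(s=1,f=2) a[fast]=3≠0 swap→a[1]=3 → slow++,fast++
(s=2,f=3) a[fast]=0 → fast++
(s=2,f=4) a[fast]=0 → fast++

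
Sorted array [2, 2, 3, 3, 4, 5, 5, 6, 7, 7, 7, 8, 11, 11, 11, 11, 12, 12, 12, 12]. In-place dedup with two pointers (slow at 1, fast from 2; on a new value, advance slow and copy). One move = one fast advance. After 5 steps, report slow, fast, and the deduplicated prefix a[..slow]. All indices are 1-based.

slow=4, fast=7, prefix=[2, 3, 4, 5]

(s=1,f=2) a[fast]=2=a[slow] dup → fast++
(s=1,f=3) a[fast]=3≠a[slow]=2 write a[2]=3 → slow++,fast++
(s=2,f=4) a[fast]=3=a[slow] dup → fast++
(s=2,f=5) a[fast]=4≠a[slow]=3 write a[3]=4 → slow++,fast++
(s=3,f=6) a[fast]=5≠a[slow]=4 write a[4]=5 → slow++,fast++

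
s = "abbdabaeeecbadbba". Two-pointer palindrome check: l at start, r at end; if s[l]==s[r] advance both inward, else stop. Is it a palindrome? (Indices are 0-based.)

not a palindrome (mismatch at 6,10)

[0,16] 'a'=='a' → l++,r--
[1,15] 'b'=='b' → l++,r--
[2,14] 'b'=='b' → l++,r--
[3,13] 'd'=='d' → l++,r--
[4,12] 'a'=='a' → l++,r--
[5,11] 'b'=='b' → l++,r--
[6,10] 'a'!='c' → stop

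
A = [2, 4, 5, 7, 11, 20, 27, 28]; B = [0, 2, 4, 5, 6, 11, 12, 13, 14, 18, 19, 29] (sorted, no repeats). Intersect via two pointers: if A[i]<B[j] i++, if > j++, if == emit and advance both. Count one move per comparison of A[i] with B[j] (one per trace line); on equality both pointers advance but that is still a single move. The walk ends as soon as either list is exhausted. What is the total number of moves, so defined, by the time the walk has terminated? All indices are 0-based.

[i=0,j=0] 2>0 → j++
[i=0,j=1] 2==2 emit → i++,j++
[i=1,j=2] 4==4 emit → i++,j++
[i=2,j=3] 5==5 emit → i++,j++
[i=3,j=4] 7>6 → j++
[i=3,j=5] 7<11 → i++
[i=4,j=5] 11==11 emit → i++,j++
[i=5,j=6] 20>12 → j++
[i=5,j=7] 20>13 → j++
[i=5,j=8] 20>14 → j++
[i=5,j=9] 20>18 → j++
[i=5,j=10] 20>19 → j++
[i=5,j=11] 20<29 → i++
[i=6,j=11] 27<29 → i++
[i=7,j=11] 28<29 → i++

15 moves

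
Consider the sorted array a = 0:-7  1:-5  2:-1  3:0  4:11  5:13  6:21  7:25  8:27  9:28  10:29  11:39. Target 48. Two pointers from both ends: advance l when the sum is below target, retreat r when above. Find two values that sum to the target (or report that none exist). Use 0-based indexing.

(21, 27)

l=0 r=11: -7+39=32 <48, l++
l=1 r=11: -5+39=34 <48, l++
l=2 r=11: -1+39=38 <48, l++
l=3 r=11: 0+39=39 <48, l++
l=4 r=11: 11+39=50 >48, r--
l=4 r=10: 11+29=40 <48, l++
l=5 r=10: 13+29=42 <48, l++
l=6 r=10: 21+29=50 >48, r--
l=6 r=9: 21+28=49 >48, r--
l=6 r=8: 21+27=48, found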